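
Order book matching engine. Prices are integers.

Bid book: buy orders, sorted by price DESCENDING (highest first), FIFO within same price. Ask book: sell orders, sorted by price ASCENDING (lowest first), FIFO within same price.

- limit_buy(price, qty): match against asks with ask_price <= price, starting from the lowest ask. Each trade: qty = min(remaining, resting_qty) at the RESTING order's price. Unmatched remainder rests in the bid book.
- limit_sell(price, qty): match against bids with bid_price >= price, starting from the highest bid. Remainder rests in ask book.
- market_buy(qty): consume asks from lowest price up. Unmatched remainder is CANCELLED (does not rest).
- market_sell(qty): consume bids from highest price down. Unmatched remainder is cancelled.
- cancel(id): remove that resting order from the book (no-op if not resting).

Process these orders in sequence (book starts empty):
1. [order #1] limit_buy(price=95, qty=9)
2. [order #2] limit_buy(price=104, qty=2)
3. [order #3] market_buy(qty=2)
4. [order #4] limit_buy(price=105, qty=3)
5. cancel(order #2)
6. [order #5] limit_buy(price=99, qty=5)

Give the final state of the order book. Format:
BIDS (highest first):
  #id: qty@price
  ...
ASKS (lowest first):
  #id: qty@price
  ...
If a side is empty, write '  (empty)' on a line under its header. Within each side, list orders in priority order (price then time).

After op 1 [order #1] limit_buy(price=95, qty=9): fills=none; bids=[#1:9@95] asks=[-]
After op 2 [order #2] limit_buy(price=104, qty=2): fills=none; bids=[#2:2@104 #1:9@95] asks=[-]
After op 3 [order #3] market_buy(qty=2): fills=none; bids=[#2:2@104 #1:9@95] asks=[-]
After op 4 [order #4] limit_buy(price=105, qty=3): fills=none; bids=[#4:3@105 #2:2@104 #1:9@95] asks=[-]
After op 5 cancel(order #2): fills=none; bids=[#4:3@105 #1:9@95] asks=[-]
After op 6 [order #5] limit_buy(price=99, qty=5): fills=none; bids=[#4:3@105 #5:5@99 #1:9@95] asks=[-]

Answer: BIDS (highest first):
  #4: 3@105
  #5: 5@99
  #1: 9@95
ASKS (lowest first):
  (empty)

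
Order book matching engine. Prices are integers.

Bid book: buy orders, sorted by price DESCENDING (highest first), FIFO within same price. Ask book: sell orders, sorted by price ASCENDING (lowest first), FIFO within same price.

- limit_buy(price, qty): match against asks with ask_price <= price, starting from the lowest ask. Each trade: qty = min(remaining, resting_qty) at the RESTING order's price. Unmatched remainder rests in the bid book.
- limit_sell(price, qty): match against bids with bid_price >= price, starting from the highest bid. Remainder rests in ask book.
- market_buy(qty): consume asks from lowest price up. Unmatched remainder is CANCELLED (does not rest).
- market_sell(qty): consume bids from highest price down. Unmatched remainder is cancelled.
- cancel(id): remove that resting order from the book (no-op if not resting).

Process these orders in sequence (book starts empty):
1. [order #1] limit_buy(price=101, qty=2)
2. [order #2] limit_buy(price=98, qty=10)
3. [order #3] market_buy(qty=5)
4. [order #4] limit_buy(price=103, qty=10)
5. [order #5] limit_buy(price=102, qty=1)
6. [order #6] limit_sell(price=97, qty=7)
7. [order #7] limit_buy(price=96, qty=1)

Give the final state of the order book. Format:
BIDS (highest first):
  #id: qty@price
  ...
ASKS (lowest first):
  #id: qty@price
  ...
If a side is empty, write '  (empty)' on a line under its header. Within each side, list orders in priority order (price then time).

After op 1 [order #1] limit_buy(price=101, qty=2): fills=none; bids=[#1:2@101] asks=[-]
After op 2 [order #2] limit_buy(price=98, qty=10): fills=none; bids=[#1:2@101 #2:10@98] asks=[-]
After op 3 [order #3] market_buy(qty=5): fills=none; bids=[#1:2@101 #2:10@98] asks=[-]
After op 4 [order #4] limit_buy(price=103, qty=10): fills=none; bids=[#4:10@103 #1:2@101 #2:10@98] asks=[-]
After op 5 [order #5] limit_buy(price=102, qty=1): fills=none; bids=[#4:10@103 #5:1@102 #1:2@101 #2:10@98] asks=[-]
After op 6 [order #6] limit_sell(price=97, qty=7): fills=#4x#6:7@103; bids=[#4:3@103 #5:1@102 #1:2@101 #2:10@98] asks=[-]
After op 7 [order #7] limit_buy(price=96, qty=1): fills=none; bids=[#4:3@103 #5:1@102 #1:2@101 #2:10@98 #7:1@96] asks=[-]

Answer: BIDS (highest first):
  #4: 3@103
  #5: 1@102
  #1: 2@101
  #2: 10@98
  #7: 1@96
ASKS (lowest first):
  (empty)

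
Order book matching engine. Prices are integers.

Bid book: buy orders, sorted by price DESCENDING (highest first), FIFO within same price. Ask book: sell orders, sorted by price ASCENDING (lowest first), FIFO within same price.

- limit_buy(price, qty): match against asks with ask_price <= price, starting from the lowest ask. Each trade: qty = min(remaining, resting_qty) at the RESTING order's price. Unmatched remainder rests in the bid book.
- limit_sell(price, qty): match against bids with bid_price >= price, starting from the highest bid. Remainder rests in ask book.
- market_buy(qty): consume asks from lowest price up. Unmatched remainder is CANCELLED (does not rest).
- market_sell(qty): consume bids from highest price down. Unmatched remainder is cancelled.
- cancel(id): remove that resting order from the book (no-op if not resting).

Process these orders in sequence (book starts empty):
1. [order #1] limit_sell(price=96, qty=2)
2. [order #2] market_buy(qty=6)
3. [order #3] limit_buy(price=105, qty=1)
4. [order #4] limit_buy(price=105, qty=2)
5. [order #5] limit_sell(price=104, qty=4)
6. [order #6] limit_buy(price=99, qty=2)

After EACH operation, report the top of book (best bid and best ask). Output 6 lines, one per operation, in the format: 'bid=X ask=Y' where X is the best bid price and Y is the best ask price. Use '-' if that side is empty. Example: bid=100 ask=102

Answer: bid=- ask=96
bid=- ask=-
bid=105 ask=-
bid=105 ask=-
bid=- ask=104
bid=99 ask=104

Derivation:
After op 1 [order #1] limit_sell(price=96, qty=2): fills=none; bids=[-] asks=[#1:2@96]
After op 2 [order #2] market_buy(qty=6): fills=#2x#1:2@96; bids=[-] asks=[-]
After op 3 [order #3] limit_buy(price=105, qty=1): fills=none; bids=[#3:1@105] asks=[-]
After op 4 [order #4] limit_buy(price=105, qty=2): fills=none; bids=[#3:1@105 #4:2@105] asks=[-]
After op 5 [order #5] limit_sell(price=104, qty=4): fills=#3x#5:1@105 #4x#5:2@105; bids=[-] asks=[#5:1@104]
After op 6 [order #6] limit_buy(price=99, qty=2): fills=none; bids=[#6:2@99] asks=[#5:1@104]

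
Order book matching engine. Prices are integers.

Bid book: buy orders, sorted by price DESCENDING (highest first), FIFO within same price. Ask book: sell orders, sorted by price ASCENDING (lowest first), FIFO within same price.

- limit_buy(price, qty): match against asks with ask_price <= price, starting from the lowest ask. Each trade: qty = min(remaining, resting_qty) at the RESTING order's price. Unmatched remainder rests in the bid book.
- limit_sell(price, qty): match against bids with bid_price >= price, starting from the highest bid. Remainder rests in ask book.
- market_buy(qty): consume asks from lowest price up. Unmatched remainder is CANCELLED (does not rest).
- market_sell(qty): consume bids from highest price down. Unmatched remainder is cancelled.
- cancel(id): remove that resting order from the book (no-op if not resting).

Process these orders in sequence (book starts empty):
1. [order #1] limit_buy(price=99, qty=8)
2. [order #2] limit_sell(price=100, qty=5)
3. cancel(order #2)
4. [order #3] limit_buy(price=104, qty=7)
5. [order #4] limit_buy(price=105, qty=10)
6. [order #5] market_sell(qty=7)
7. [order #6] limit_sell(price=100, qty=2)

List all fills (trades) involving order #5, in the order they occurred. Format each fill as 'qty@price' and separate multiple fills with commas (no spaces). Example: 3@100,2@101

After op 1 [order #1] limit_buy(price=99, qty=8): fills=none; bids=[#1:8@99] asks=[-]
After op 2 [order #2] limit_sell(price=100, qty=5): fills=none; bids=[#1:8@99] asks=[#2:5@100]
After op 3 cancel(order #2): fills=none; bids=[#1:8@99] asks=[-]
After op 4 [order #3] limit_buy(price=104, qty=7): fills=none; bids=[#3:7@104 #1:8@99] asks=[-]
After op 5 [order #4] limit_buy(price=105, qty=10): fills=none; bids=[#4:10@105 #3:7@104 #1:8@99] asks=[-]
After op 6 [order #5] market_sell(qty=7): fills=#4x#5:7@105; bids=[#4:3@105 #3:7@104 #1:8@99] asks=[-]
After op 7 [order #6] limit_sell(price=100, qty=2): fills=#4x#6:2@105; bids=[#4:1@105 #3:7@104 #1:8@99] asks=[-]

Answer: 7@105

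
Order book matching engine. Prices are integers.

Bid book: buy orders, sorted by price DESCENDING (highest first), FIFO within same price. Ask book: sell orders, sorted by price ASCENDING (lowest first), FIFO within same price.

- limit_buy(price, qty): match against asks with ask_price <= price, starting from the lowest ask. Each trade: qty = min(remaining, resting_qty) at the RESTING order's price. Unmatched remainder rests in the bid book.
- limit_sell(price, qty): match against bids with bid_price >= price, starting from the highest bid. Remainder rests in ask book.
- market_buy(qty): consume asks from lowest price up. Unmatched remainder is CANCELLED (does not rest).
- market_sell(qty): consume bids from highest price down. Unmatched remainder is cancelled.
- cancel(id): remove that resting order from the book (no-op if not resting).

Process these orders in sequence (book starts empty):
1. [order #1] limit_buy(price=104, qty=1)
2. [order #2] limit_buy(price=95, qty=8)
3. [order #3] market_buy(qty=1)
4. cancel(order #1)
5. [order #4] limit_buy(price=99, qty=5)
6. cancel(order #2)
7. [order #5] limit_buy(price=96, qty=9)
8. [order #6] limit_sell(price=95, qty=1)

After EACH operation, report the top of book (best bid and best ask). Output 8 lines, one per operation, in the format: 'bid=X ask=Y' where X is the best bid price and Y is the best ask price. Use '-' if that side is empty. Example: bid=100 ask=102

Answer: bid=104 ask=-
bid=104 ask=-
bid=104 ask=-
bid=95 ask=-
bid=99 ask=-
bid=99 ask=-
bid=99 ask=-
bid=99 ask=-

Derivation:
After op 1 [order #1] limit_buy(price=104, qty=1): fills=none; bids=[#1:1@104] asks=[-]
After op 2 [order #2] limit_buy(price=95, qty=8): fills=none; bids=[#1:1@104 #2:8@95] asks=[-]
After op 3 [order #3] market_buy(qty=1): fills=none; bids=[#1:1@104 #2:8@95] asks=[-]
After op 4 cancel(order #1): fills=none; bids=[#2:8@95] asks=[-]
After op 5 [order #4] limit_buy(price=99, qty=5): fills=none; bids=[#4:5@99 #2:8@95] asks=[-]
After op 6 cancel(order #2): fills=none; bids=[#4:5@99] asks=[-]
After op 7 [order #5] limit_buy(price=96, qty=9): fills=none; bids=[#4:5@99 #5:9@96] asks=[-]
After op 8 [order #6] limit_sell(price=95, qty=1): fills=#4x#6:1@99; bids=[#4:4@99 #5:9@96] asks=[-]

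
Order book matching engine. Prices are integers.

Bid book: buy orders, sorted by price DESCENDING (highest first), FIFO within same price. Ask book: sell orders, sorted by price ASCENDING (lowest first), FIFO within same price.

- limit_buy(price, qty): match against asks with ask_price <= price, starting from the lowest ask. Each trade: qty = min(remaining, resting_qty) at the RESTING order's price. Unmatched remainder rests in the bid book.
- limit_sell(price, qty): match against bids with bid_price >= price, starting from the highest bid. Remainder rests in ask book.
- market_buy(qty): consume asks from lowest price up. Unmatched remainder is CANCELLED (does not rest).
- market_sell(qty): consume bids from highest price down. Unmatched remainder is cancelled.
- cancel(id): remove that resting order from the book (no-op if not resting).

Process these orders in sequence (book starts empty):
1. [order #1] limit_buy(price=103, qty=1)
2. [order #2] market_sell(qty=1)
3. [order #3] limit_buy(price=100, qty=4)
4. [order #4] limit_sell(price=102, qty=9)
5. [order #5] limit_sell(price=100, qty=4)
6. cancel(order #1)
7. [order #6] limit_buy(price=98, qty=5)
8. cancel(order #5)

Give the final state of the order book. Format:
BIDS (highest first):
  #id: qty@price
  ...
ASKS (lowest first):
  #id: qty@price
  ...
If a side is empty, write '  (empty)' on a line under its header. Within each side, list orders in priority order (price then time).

Answer: BIDS (highest first):
  #6: 5@98
ASKS (lowest first):
  #4: 9@102

Derivation:
After op 1 [order #1] limit_buy(price=103, qty=1): fills=none; bids=[#1:1@103] asks=[-]
After op 2 [order #2] market_sell(qty=1): fills=#1x#2:1@103; bids=[-] asks=[-]
After op 3 [order #3] limit_buy(price=100, qty=4): fills=none; bids=[#3:4@100] asks=[-]
After op 4 [order #4] limit_sell(price=102, qty=9): fills=none; bids=[#3:4@100] asks=[#4:9@102]
After op 5 [order #5] limit_sell(price=100, qty=4): fills=#3x#5:4@100; bids=[-] asks=[#4:9@102]
After op 6 cancel(order #1): fills=none; bids=[-] asks=[#4:9@102]
After op 7 [order #6] limit_buy(price=98, qty=5): fills=none; bids=[#6:5@98] asks=[#4:9@102]
After op 8 cancel(order #5): fills=none; bids=[#6:5@98] asks=[#4:9@102]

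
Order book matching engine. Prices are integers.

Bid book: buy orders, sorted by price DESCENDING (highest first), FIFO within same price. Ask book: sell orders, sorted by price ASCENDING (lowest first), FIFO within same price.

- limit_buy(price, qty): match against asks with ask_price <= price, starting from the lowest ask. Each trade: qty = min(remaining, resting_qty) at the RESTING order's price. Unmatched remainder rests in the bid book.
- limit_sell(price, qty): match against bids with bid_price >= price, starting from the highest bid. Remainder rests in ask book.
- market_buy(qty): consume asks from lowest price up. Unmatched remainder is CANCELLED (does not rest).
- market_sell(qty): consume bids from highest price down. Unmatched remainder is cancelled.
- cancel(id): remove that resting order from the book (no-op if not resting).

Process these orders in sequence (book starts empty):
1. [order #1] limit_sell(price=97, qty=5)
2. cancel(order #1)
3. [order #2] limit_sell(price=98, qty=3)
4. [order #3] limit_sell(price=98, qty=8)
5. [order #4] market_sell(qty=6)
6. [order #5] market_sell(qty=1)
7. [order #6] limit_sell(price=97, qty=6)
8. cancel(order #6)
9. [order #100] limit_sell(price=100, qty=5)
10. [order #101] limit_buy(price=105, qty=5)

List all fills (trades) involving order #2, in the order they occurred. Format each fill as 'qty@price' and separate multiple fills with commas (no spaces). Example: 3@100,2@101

After op 1 [order #1] limit_sell(price=97, qty=5): fills=none; bids=[-] asks=[#1:5@97]
After op 2 cancel(order #1): fills=none; bids=[-] asks=[-]
After op 3 [order #2] limit_sell(price=98, qty=3): fills=none; bids=[-] asks=[#2:3@98]
After op 4 [order #3] limit_sell(price=98, qty=8): fills=none; bids=[-] asks=[#2:3@98 #3:8@98]
After op 5 [order #4] market_sell(qty=6): fills=none; bids=[-] asks=[#2:3@98 #3:8@98]
After op 6 [order #5] market_sell(qty=1): fills=none; bids=[-] asks=[#2:3@98 #3:8@98]
After op 7 [order #6] limit_sell(price=97, qty=6): fills=none; bids=[-] asks=[#6:6@97 #2:3@98 #3:8@98]
After op 8 cancel(order #6): fills=none; bids=[-] asks=[#2:3@98 #3:8@98]
After op 9 [order #100] limit_sell(price=100, qty=5): fills=none; bids=[-] asks=[#2:3@98 #3:8@98 #100:5@100]
After op 10 [order #101] limit_buy(price=105, qty=5): fills=#101x#2:3@98 #101x#3:2@98; bids=[-] asks=[#3:6@98 #100:5@100]

Answer: 3@98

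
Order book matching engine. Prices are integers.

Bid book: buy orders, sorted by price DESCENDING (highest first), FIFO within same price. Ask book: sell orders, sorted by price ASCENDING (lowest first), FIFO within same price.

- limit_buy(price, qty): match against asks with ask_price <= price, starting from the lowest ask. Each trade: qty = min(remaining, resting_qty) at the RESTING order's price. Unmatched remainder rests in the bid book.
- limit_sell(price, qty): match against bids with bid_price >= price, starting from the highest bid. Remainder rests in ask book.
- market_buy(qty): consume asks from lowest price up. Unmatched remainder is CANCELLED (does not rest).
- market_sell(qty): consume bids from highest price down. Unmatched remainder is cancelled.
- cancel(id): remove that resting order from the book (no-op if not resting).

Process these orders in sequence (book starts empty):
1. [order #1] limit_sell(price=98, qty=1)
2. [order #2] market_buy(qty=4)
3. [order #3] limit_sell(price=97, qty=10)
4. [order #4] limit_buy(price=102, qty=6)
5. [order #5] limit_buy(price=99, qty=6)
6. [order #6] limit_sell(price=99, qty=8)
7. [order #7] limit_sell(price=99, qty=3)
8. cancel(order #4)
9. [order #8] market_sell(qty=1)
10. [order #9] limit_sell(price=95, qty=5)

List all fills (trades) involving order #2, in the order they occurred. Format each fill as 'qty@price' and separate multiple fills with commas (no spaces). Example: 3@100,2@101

Answer: 1@98

Derivation:
After op 1 [order #1] limit_sell(price=98, qty=1): fills=none; bids=[-] asks=[#1:1@98]
After op 2 [order #2] market_buy(qty=4): fills=#2x#1:1@98; bids=[-] asks=[-]
After op 3 [order #3] limit_sell(price=97, qty=10): fills=none; bids=[-] asks=[#3:10@97]
After op 4 [order #4] limit_buy(price=102, qty=6): fills=#4x#3:6@97; bids=[-] asks=[#3:4@97]
After op 5 [order #5] limit_buy(price=99, qty=6): fills=#5x#3:4@97; bids=[#5:2@99] asks=[-]
After op 6 [order #6] limit_sell(price=99, qty=8): fills=#5x#6:2@99; bids=[-] asks=[#6:6@99]
After op 7 [order #7] limit_sell(price=99, qty=3): fills=none; bids=[-] asks=[#6:6@99 #7:3@99]
After op 8 cancel(order #4): fills=none; bids=[-] asks=[#6:6@99 #7:3@99]
After op 9 [order #8] market_sell(qty=1): fills=none; bids=[-] asks=[#6:6@99 #7:3@99]
After op 10 [order #9] limit_sell(price=95, qty=5): fills=none; bids=[-] asks=[#9:5@95 #6:6@99 #7:3@99]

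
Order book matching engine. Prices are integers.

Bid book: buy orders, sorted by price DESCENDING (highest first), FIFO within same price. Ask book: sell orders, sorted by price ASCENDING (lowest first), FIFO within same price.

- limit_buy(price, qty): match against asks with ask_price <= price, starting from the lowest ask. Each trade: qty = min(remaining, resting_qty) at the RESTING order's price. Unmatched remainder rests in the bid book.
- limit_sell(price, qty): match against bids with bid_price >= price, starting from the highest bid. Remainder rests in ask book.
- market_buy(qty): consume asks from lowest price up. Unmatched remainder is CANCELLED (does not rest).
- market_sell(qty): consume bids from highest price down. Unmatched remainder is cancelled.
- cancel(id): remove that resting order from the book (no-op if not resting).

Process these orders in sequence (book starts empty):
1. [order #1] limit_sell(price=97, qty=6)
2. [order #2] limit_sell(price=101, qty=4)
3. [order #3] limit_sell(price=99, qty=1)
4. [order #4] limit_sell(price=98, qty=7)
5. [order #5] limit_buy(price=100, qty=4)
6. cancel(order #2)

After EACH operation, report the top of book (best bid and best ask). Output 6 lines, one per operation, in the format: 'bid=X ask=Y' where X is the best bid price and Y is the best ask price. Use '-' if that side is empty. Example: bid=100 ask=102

After op 1 [order #1] limit_sell(price=97, qty=6): fills=none; bids=[-] asks=[#1:6@97]
After op 2 [order #2] limit_sell(price=101, qty=4): fills=none; bids=[-] asks=[#1:6@97 #2:4@101]
After op 3 [order #3] limit_sell(price=99, qty=1): fills=none; bids=[-] asks=[#1:6@97 #3:1@99 #2:4@101]
After op 4 [order #4] limit_sell(price=98, qty=7): fills=none; bids=[-] asks=[#1:6@97 #4:7@98 #3:1@99 #2:4@101]
After op 5 [order #5] limit_buy(price=100, qty=4): fills=#5x#1:4@97; bids=[-] asks=[#1:2@97 #4:7@98 #3:1@99 #2:4@101]
After op 6 cancel(order #2): fills=none; bids=[-] asks=[#1:2@97 #4:7@98 #3:1@99]

Answer: bid=- ask=97
bid=- ask=97
bid=- ask=97
bid=- ask=97
bid=- ask=97
bid=- ask=97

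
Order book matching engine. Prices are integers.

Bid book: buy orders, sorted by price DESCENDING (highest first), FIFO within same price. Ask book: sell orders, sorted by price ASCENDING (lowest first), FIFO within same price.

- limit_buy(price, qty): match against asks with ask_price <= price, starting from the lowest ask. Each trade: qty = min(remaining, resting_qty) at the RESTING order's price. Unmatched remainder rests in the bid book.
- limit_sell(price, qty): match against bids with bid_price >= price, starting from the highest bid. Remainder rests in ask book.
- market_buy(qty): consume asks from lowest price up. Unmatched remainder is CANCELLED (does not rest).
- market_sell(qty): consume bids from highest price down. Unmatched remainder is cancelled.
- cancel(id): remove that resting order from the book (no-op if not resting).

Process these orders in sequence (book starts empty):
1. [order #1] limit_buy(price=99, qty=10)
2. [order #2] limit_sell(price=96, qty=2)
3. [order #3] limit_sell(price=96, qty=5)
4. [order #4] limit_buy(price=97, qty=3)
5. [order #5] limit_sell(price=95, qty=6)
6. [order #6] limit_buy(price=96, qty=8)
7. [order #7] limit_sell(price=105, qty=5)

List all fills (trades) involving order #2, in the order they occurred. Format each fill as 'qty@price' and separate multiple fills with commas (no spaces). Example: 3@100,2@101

After op 1 [order #1] limit_buy(price=99, qty=10): fills=none; bids=[#1:10@99] asks=[-]
After op 2 [order #2] limit_sell(price=96, qty=2): fills=#1x#2:2@99; bids=[#1:8@99] asks=[-]
After op 3 [order #3] limit_sell(price=96, qty=5): fills=#1x#3:5@99; bids=[#1:3@99] asks=[-]
After op 4 [order #4] limit_buy(price=97, qty=3): fills=none; bids=[#1:3@99 #4:3@97] asks=[-]
After op 5 [order #5] limit_sell(price=95, qty=6): fills=#1x#5:3@99 #4x#5:3@97; bids=[-] asks=[-]
After op 6 [order #6] limit_buy(price=96, qty=8): fills=none; bids=[#6:8@96] asks=[-]
After op 7 [order #7] limit_sell(price=105, qty=5): fills=none; bids=[#6:8@96] asks=[#7:5@105]

Answer: 2@99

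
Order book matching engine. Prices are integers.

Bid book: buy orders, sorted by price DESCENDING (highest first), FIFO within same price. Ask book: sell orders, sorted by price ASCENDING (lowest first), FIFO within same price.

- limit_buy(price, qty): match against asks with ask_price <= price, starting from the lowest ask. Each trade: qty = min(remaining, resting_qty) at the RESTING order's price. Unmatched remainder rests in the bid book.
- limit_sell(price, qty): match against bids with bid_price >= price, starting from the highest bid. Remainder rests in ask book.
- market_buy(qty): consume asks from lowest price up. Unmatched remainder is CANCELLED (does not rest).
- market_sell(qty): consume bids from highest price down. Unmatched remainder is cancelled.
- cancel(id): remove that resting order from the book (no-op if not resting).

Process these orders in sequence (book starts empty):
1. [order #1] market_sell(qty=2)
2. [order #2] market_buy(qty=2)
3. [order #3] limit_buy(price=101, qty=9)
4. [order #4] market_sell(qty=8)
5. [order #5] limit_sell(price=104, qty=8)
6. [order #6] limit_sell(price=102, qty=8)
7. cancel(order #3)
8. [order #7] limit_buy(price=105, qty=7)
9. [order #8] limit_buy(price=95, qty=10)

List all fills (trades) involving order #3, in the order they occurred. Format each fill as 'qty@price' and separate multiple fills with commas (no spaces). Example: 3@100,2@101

Answer: 8@101

Derivation:
After op 1 [order #1] market_sell(qty=2): fills=none; bids=[-] asks=[-]
After op 2 [order #2] market_buy(qty=2): fills=none; bids=[-] asks=[-]
After op 3 [order #3] limit_buy(price=101, qty=9): fills=none; bids=[#3:9@101] asks=[-]
After op 4 [order #4] market_sell(qty=8): fills=#3x#4:8@101; bids=[#3:1@101] asks=[-]
After op 5 [order #5] limit_sell(price=104, qty=8): fills=none; bids=[#3:1@101] asks=[#5:8@104]
After op 6 [order #6] limit_sell(price=102, qty=8): fills=none; bids=[#3:1@101] asks=[#6:8@102 #5:8@104]
After op 7 cancel(order #3): fills=none; bids=[-] asks=[#6:8@102 #5:8@104]
After op 8 [order #7] limit_buy(price=105, qty=7): fills=#7x#6:7@102; bids=[-] asks=[#6:1@102 #5:8@104]
After op 9 [order #8] limit_buy(price=95, qty=10): fills=none; bids=[#8:10@95] asks=[#6:1@102 #5:8@104]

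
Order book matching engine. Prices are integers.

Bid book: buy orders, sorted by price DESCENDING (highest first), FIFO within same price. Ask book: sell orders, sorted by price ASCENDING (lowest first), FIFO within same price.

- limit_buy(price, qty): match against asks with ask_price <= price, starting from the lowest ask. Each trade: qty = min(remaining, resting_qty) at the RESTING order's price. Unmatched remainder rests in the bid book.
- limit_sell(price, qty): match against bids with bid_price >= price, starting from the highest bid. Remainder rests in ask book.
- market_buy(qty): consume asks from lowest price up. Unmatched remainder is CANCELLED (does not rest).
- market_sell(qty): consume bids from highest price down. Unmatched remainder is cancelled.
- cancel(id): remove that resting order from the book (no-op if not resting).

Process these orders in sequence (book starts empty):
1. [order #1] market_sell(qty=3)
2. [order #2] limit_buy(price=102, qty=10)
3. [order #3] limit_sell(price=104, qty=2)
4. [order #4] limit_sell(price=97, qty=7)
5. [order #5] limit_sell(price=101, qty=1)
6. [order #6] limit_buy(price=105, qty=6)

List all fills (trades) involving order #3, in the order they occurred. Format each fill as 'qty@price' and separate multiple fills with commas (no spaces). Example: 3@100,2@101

After op 1 [order #1] market_sell(qty=3): fills=none; bids=[-] asks=[-]
After op 2 [order #2] limit_buy(price=102, qty=10): fills=none; bids=[#2:10@102] asks=[-]
After op 3 [order #3] limit_sell(price=104, qty=2): fills=none; bids=[#2:10@102] asks=[#3:2@104]
After op 4 [order #4] limit_sell(price=97, qty=7): fills=#2x#4:7@102; bids=[#2:3@102] asks=[#3:2@104]
After op 5 [order #5] limit_sell(price=101, qty=1): fills=#2x#5:1@102; bids=[#2:2@102] asks=[#3:2@104]
After op 6 [order #6] limit_buy(price=105, qty=6): fills=#6x#3:2@104; bids=[#6:4@105 #2:2@102] asks=[-]

Answer: 2@104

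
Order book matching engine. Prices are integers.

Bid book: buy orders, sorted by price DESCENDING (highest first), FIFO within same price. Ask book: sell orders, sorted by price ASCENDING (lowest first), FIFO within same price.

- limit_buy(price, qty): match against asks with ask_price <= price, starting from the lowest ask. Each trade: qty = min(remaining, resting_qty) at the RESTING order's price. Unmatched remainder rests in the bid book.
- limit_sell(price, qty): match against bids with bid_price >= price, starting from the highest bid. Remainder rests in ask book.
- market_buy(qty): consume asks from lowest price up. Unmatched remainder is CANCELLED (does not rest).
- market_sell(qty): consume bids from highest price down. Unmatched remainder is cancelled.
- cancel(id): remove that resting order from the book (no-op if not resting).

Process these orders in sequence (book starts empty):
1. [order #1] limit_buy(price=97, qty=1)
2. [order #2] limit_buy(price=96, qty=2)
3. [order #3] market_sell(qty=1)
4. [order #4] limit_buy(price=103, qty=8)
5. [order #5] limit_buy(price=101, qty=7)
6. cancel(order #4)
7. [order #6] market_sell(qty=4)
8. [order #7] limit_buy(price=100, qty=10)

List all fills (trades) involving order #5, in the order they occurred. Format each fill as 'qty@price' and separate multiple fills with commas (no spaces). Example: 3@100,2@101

After op 1 [order #1] limit_buy(price=97, qty=1): fills=none; bids=[#1:1@97] asks=[-]
After op 2 [order #2] limit_buy(price=96, qty=2): fills=none; bids=[#1:1@97 #2:2@96] asks=[-]
After op 3 [order #3] market_sell(qty=1): fills=#1x#3:1@97; bids=[#2:2@96] asks=[-]
After op 4 [order #4] limit_buy(price=103, qty=8): fills=none; bids=[#4:8@103 #2:2@96] asks=[-]
After op 5 [order #5] limit_buy(price=101, qty=7): fills=none; bids=[#4:8@103 #5:7@101 #2:2@96] asks=[-]
After op 6 cancel(order #4): fills=none; bids=[#5:7@101 #2:2@96] asks=[-]
After op 7 [order #6] market_sell(qty=4): fills=#5x#6:4@101; bids=[#5:3@101 #2:2@96] asks=[-]
After op 8 [order #7] limit_buy(price=100, qty=10): fills=none; bids=[#5:3@101 #7:10@100 #2:2@96] asks=[-]

Answer: 4@101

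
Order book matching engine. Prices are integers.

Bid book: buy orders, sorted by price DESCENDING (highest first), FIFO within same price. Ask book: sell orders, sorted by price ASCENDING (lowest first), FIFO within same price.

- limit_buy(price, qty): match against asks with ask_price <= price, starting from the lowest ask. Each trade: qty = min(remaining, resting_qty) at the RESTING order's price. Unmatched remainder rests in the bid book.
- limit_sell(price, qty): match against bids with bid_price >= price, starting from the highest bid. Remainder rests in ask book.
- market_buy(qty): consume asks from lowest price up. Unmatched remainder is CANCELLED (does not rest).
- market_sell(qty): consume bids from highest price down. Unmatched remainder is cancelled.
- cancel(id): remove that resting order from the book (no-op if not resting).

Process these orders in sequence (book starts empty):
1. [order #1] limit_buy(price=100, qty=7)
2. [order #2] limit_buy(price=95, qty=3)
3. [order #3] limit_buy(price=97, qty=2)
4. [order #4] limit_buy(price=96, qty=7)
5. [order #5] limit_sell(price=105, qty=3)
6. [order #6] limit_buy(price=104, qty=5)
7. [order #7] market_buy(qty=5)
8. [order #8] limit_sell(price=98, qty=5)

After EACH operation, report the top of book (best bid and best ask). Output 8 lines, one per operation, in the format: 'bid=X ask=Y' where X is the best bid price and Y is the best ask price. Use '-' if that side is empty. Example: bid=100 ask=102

Answer: bid=100 ask=-
bid=100 ask=-
bid=100 ask=-
bid=100 ask=-
bid=100 ask=105
bid=104 ask=105
bid=104 ask=-
bid=100 ask=-

Derivation:
After op 1 [order #1] limit_buy(price=100, qty=7): fills=none; bids=[#1:7@100] asks=[-]
After op 2 [order #2] limit_buy(price=95, qty=3): fills=none; bids=[#1:7@100 #2:3@95] asks=[-]
After op 3 [order #3] limit_buy(price=97, qty=2): fills=none; bids=[#1:7@100 #3:2@97 #2:3@95] asks=[-]
After op 4 [order #4] limit_buy(price=96, qty=7): fills=none; bids=[#1:7@100 #3:2@97 #4:7@96 #2:3@95] asks=[-]
After op 5 [order #5] limit_sell(price=105, qty=3): fills=none; bids=[#1:7@100 #3:2@97 #4:7@96 #2:3@95] asks=[#5:3@105]
After op 6 [order #6] limit_buy(price=104, qty=5): fills=none; bids=[#6:5@104 #1:7@100 #3:2@97 #4:7@96 #2:3@95] asks=[#5:3@105]
After op 7 [order #7] market_buy(qty=5): fills=#7x#5:3@105; bids=[#6:5@104 #1:7@100 #3:2@97 #4:7@96 #2:3@95] asks=[-]
After op 8 [order #8] limit_sell(price=98, qty=5): fills=#6x#8:5@104; bids=[#1:7@100 #3:2@97 #4:7@96 #2:3@95] asks=[-]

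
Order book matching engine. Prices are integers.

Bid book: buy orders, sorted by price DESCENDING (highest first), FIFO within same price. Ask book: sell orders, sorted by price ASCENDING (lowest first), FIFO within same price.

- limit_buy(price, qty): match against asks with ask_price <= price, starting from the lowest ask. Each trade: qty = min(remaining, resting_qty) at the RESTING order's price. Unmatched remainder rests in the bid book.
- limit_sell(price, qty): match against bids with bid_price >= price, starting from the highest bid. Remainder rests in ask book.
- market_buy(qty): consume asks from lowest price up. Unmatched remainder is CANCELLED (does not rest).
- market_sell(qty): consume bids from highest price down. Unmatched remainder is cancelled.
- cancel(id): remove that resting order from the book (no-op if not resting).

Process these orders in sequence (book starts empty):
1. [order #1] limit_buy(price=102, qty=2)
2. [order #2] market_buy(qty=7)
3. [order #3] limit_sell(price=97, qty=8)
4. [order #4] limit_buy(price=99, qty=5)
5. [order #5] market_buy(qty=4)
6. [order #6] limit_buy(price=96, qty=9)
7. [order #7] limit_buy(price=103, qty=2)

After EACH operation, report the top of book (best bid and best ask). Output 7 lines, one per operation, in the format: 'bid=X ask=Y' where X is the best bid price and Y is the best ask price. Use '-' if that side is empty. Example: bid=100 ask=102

Answer: bid=102 ask=-
bid=102 ask=-
bid=- ask=97
bid=- ask=97
bid=- ask=-
bid=96 ask=-
bid=103 ask=-

Derivation:
After op 1 [order #1] limit_buy(price=102, qty=2): fills=none; bids=[#1:2@102] asks=[-]
After op 2 [order #2] market_buy(qty=7): fills=none; bids=[#1:2@102] asks=[-]
After op 3 [order #3] limit_sell(price=97, qty=8): fills=#1x#3:2@102; bids=[-] asks=[#3:6@97]
After op 4 [order #4] limit_buy(price=99, qty=5): fills=#4x#3:5@97; bids=[-] asks=[#3:1@97]
After op 5 [order #5] market_buy(qty=4): fills=#5x#3:1@97; bids=[-] asks=[-]
After op 6 [order #6] limit_buy(price=96, qty=9): fills=none; bids=[#6:9@96] asks=[-]
After op 7 [order #7] limit_buy(price=103, qty=2): fills=none; bids=[#7:2@103 #6:9@96] asks=[-]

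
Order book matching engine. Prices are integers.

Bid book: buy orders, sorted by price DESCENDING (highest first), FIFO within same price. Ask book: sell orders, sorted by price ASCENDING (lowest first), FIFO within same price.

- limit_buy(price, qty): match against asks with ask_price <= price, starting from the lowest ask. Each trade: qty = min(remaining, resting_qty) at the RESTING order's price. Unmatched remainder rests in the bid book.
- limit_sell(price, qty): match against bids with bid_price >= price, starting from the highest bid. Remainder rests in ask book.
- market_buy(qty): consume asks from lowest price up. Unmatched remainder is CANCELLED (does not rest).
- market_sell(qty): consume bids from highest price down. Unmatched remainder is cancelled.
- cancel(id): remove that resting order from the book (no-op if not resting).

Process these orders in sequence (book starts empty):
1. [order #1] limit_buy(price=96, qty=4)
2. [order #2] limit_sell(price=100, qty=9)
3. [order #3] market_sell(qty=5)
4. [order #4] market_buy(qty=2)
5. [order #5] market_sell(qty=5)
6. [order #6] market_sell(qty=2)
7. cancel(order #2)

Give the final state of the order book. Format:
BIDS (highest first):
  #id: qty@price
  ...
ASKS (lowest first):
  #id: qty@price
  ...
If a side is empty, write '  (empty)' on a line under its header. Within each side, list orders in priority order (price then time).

After op 1 [order #1] limit_buy(price=96, qty=4): fills=none; bids=[#1:4@96] asks=[-]
After op 2 [order #2] limit_sell(price=100, qty=9): fills=none; bids=[#1:4@96] asks=[#2:9@100]
After op 3 [order #3] market_sell(qty=5): fills=#1x#3:4@96; bids=[-] asks=[#2:9@100]
After op 4 [order #4] market_buy(qty=2): fills=#4x#2:2@100; bids=[-] asks=[#2:7@100]
After op 5 [order #5] market_sell(qty=5): fills=none; bids=[-] asks=[#2:7@100]
After op 6 [order #6] market_sell(qty=2): fills=none; bids=[-] asks=[#2:7@100]
After op 7 cancel(order #2): fills=none; bids=[-] asks=[-]

Answer: BIDS (highest first):
  (empty)
ASKS (lowest first):
  (empty)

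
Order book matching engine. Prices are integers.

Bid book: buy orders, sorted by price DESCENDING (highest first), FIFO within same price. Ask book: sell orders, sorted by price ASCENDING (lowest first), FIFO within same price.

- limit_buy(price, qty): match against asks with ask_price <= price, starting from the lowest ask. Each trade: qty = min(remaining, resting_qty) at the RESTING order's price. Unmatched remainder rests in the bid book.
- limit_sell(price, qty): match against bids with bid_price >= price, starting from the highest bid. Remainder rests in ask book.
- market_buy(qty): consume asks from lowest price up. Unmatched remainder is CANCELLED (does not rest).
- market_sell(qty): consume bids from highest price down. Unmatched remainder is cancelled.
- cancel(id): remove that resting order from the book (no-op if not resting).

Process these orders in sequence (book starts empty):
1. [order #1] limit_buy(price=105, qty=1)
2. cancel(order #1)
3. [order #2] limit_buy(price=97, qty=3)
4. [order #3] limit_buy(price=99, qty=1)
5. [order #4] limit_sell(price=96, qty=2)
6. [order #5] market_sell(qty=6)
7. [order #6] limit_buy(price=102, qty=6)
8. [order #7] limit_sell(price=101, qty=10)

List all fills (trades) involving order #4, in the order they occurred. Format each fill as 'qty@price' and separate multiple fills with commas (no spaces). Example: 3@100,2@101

Answer: 1@99,1@97

Derivation:
After op 1 [order #1] limit_buy(price=105, qty=1): fills=none; bids=[#1:1@105] asks=[-]
After op 2 cancel(order #1): fills=none; bids=[-] asks=[-]
After op 3 [order #2] limit_buy(price=97, qty=3): fills=none; bids=[#2:3@97] asks=[-]
After op 4 [order #3] limit_buy(price=99, qty=1): fills=none; bids=[#3:1@99 #2:3@97] asks=[-]
After op 5 [order #4] limit_sell(price=96, qty=2): fills=#3x#4:1@99 #2x#4:1@97; bids=[#2:2@97] asks=[-]
After op 6 [order #5] market_sell(qty=6): fills=#2x#5:2@97; bids=[-] asks=[-]
After op 7 [order #6] limit_buy(price=102, qty=6): fills=none; bids=[#6:6@102] asks=[-]
After op 8 [order #7] limit_sell(price=101, qty=10): fills=#6x#7:6@102; bids=[-] asks=[#7:4@101]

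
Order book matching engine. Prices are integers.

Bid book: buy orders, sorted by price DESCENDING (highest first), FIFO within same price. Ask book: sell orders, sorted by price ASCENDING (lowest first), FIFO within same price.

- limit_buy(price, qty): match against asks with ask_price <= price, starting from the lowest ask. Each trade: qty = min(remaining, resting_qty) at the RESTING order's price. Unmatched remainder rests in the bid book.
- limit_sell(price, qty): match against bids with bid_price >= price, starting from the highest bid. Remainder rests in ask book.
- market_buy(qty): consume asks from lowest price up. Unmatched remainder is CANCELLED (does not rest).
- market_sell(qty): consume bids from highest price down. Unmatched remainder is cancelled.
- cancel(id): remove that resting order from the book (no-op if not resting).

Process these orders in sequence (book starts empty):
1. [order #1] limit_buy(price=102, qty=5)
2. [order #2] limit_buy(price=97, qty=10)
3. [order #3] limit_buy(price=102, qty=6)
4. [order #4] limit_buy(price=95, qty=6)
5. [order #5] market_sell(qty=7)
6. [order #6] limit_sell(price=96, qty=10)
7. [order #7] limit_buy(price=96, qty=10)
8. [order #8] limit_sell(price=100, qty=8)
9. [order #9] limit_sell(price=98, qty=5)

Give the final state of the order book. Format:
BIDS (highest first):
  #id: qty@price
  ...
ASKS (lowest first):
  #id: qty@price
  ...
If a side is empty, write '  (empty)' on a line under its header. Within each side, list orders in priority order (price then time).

After op 1 [order #1] limit_buy(price=102, qty=5): fills=none; bids=[#1:5@102] asks=[-]
After op 2 [order #2] limit_buy(price=97, qty=10): fills=none; bids=[#1:5@102 #2:10@97] asks=[-]
After op 3 [order #3] limit_buy(price=102, qty=6): fills=none; bids=[#1:5@102 #3:6@102 #2:10@97] asks=[-]
After op 4 [order #4] limit_buy(price=95, qty=6): fills=none; bids=[#1:5@102 #3:6@102 #2:10@97 #4:6@95] asks=[-]
After op 5 [order #5] market_sell(qty=7): fills=#1x#5:5@102 #3x#5:2@102; bids=[#3:4@102 #2:10@97 #4:6@95] asks=[-]
After op 6 [order #6] limit_sell(price=96, qty=10): fills=#3x#6:4@102 #2x#6:6@97; bids=[#2:4@97 #4:6@95] asks=[-]
After op 7 [order #7] limit_buy(price=96, qty=10): fills=none; bids=[#2:4@97 #7:10@96 #4:6@95] asks=[-]
After op 8 [order #8] limit_sell(price=100, qty=8): fills=none; bids=[#2:4@97 #7:10@96 #4:6@95] asks=[#8:8@100]
After op 9 [order #9] limit_sell(price=98, qty=5): fills=none; bids=[#2:4@97 #7:10@96 #4:6@95] asks=[#9:5@98 #8:8@100]

Answer: BIDS (highest first):
  #2: 4@97
  #7: 10@96
  #4: 6@95
ASKS (lowest first):
  #9: 5@98
  #8: 8@100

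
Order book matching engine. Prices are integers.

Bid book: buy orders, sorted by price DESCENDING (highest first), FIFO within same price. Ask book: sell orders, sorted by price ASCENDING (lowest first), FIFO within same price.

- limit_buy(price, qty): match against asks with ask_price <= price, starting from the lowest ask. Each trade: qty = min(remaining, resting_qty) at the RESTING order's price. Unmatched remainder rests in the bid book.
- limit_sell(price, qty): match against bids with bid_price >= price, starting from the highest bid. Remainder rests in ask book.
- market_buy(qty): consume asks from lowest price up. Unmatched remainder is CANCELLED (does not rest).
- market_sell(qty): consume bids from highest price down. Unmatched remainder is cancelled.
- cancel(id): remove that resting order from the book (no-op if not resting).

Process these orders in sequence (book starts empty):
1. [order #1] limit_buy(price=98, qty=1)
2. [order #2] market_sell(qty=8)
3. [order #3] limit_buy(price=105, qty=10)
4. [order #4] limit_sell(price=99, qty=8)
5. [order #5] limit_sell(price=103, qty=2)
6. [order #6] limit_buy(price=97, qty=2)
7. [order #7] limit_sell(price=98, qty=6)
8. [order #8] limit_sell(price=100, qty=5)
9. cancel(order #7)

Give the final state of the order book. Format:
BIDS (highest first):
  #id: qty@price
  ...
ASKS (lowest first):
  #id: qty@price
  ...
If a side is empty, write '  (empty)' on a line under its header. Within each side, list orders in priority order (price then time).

Answer: BIDS (highest first):
  #6: 2@97
ASKS (lowest first):
  #8: 5@100

Derivation:
After op 1 [order #1] limit_buy(price=98, qty=1): fills=none; bids=[#1:1@98] asks=[-]
After op 2 [order #2] market_sell(qty=8): fills=#1x#2:1@98; bids=[-] asks=[-]
After op 3 [order #3] limit_buy(price=105, qty=10): fills=none; bids=[#3:10@105] asks=[-]
After op 4 [order #4] limit_sell(price=99, qty=8): fills=#3x#4:8@105; bids=[#3:2@105] asks=[-]
After op 5 [order #5] limit_sell(price=103, qty=2): fills=#3x#5:2@105; bids=[-] asks=[-]
After op 6 [order #6] limit_buy(price=97, qty=2): fills=none; bids=[#6:2@97] asks=[-]
After op 7 [order #7] limit_sell(price=98, qty=6): fills=none; bids=[#6:2@97] asks=[#7:6@98]
After op 8 [order #8] limit_sell(price=100, qty=5): fills=none; bids=[#6:2@97] asks=[#7:6@98 #8:5@100]
After op 9 cancel(order #7): fills=none; bids=[#6:2@97] asks=[#8:5@100]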